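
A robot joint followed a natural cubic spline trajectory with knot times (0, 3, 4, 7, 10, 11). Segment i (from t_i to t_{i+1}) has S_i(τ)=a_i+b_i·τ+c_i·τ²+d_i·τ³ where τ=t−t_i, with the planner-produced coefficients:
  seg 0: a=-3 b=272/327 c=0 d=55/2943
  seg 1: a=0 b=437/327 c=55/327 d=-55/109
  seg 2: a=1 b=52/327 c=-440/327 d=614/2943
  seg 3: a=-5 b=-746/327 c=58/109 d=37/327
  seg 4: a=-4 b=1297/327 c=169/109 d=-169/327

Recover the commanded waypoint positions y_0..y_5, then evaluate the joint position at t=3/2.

y_0 = S_0(0) = a_0 = -3
y_1 = S_1(0) = a_1 = 0
y_2 = S_2(0) = a_2 = 1
y_3 = S_3(0) = a_3 = -5
y_4 = S_4(0) = a_4 = -4
y_5 = S_4(1) = 1
t_q=3/2 is in segment 0 (τ=3/2); S_0(τ)=-1473/872

y_0=-3 y_1=0 y_2=1 y_3=-5 y_4=-4 y_5=1
S(3/2) = -1473/872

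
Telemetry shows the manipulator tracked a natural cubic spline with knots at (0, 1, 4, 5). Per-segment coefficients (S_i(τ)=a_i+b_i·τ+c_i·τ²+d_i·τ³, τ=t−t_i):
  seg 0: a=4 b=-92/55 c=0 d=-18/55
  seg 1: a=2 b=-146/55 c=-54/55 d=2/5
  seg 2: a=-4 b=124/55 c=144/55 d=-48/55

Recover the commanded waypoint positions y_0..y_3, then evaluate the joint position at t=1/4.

y_0 = S_0(0) = a_0 = 4
y_1 = S_1(0) = a_1 = 2
y_2 = S_2(0) = a_2 = -4
y_3 = S_2(1) = 0
t_q=1/4 is in segment 0 (τ=1/4); S_0(τ)=1259/352

y_0=4 y_1=2 y_2=-4 y_3=0
S(1/4) = 1259/352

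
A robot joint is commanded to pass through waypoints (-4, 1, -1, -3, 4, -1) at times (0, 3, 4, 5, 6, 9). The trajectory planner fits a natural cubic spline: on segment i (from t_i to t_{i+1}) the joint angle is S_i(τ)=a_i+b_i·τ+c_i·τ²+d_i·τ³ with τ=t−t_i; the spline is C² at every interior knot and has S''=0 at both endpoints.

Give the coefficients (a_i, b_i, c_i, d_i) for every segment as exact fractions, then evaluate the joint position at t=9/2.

Δ: Δ0=5/3, Δ1=-2, Δ2=-2, Δ3=7, Δ4=-5/3
row 1: diag=8, rhs=-22; c'=1/8, d'=-11/4
row 2: denom=4−1·1/8=31/8; d'=(0−1·-11/4)/(31/8)=22/31
row 3: denom=4−1·8/31=116/31; d'=(54−1·22/31)/(116/31)=413/29
row 4: denom=8−1·31/116=897/116; d'=(-52−1·413/29)/(897/116)=-7684/897
back: M4=-7684/897
back: M3=413/29−31/116·-7684/897=14828/897
back: M2=22/31−8/31·14828/897=-3190/897
back: M1=-11/4−1/8·-3190/897=-2068/897
M: M0=0, M1=-2068/897, M2=-3190/897, M3=14828/897, M4=-7684/897, M5=0
seg 0: a=-4, c=M0/2=0, d=(M1−M0)/(6·3)=-1034/8073, b=Δ0−h0·(2M0+M1)/6=843/299
seg 1: a=1, c=M1/2=-1034/897, d=(M2−M1)/(6·1)=-187/897, b=Δ1−h1·(2M1+M2)/6=-191/299
seg 2: a=-1, c=M2/2=-1595/897, d=(M3−M2)/(6·1)=77/23, b=Δ2−h2·(2M2+M3)/6=-3202/897
seg 3: a=-3, c=M3/2=7414/897, d=(M4−M3)/(6·1)=-3752/897, b=Δ3−h3·(2M3+M4)/6=2617/897
seg 4: a=4, c=M4/2=-3842/897, d=(M5−M4)/(6·3)=3842/8073, b=Δ4−h4·(2M4+M5)/6=2063/299
t_q=9/2 → seg 2, τ=1/2; S=-1+-3202/897·τ+-1595/897·τ²+77/23·τ³=-877/312

  seg 0: a=-4 b=843/299 c=0 d=-1034/8073
  seg 1: a=1 b=-191/299 c=-1034/897 d=-187/897
  seg 2: a=-1 b=-3202/897 c=-1595/897 d=77/23
  seg 3: a=-3 b=2617/897 c=7414/897 d=-3752/897
  seg 4: a=4 b=2063/299 c=-3842/897 d=3842/8073
S(9/2) = -877/312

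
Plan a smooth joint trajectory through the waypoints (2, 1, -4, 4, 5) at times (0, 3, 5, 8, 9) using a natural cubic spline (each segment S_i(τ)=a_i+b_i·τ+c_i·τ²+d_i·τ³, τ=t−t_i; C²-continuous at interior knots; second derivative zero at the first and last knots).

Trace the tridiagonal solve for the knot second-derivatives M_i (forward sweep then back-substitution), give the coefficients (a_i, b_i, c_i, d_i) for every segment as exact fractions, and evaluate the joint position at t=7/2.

  seg 0: a=2 b=1027/1356 c=0 d=-493/4068
  seg 1: a=1 b=-1705/678 c=-493/452 d=1489/2712
  seg 2: a=-4 b=-98/339 c=249/113 d=-413/1017
  seg 3: a=4 b=667/339 c=-164/113 d=164/339
S(7/2) = -3337/7232

Δ: Δ0=-1/3, Δ1=-5/2, Δ2=8/3, Δ3=1
row 1: diag=10, rhs=-13; c'=1/5, d'=-13/10
row 2: denom=10−2·1/5=48/5; d'=(31−2·-13/10)/(48/5)=7/2
row 3: denom=8−3·5/16=113/16; d'=(-10−3·7/2)/(113/16)=-328/113
back: M3=-328/113
back: M2=7/2−5/16·-328/113=498/113
back: M1=-13/10−1/5·498/113=-493/226
M: M0=0, M1=-493/226, M2=498/113, M3=-328/113, M4=0
seg 0: a=2, c=M0/2=0, d=(M1−M0)/(6·3)=-493/4068, b=Δ0−h0·(2M0+M1)/6=1027/1356
seg 1: a=1, c=M1/2=-493/452, d=(M2−M1)/(6·2)=1489/2712, b=Δ1−h1·(2M1+M2)/6=-1705/678
seg 2: a=-4, c=M2/2=249/113, d=(M3−M2)/(6·3)=-413/1017, b=Δ2−h2·(2M2+M3)/6=-98/339
seg 3: a=4, c=M3/2=-164/113, d=(M4−M3)/(6·1)=164/339, b=Δ3−h3·(2M3+M4)/6=667/339
t_q=7/2 → seg 1, τ=1/2; S=1+-1705/678·τ+-493/452·τ²+1489/2712·τ³=-3337/7232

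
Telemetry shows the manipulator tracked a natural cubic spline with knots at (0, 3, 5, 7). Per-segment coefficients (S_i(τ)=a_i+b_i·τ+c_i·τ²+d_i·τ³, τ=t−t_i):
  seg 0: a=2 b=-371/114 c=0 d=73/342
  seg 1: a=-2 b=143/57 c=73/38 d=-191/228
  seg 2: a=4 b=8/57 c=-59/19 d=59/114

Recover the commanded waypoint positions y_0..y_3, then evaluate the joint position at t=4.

y_0 = S_0(0) = a_0 = 2
y_1 = S_1(0) = a_1 = -2
y_2 = S_2(0) = a_2 = 4
y_3 = S_2(2) = -4
t_q=4 is in segment 1 (τ=1); S_1(τ)=121/76

y_0=2 y_1=-2 y_2=4 y_3=-4
S(4) = 121/76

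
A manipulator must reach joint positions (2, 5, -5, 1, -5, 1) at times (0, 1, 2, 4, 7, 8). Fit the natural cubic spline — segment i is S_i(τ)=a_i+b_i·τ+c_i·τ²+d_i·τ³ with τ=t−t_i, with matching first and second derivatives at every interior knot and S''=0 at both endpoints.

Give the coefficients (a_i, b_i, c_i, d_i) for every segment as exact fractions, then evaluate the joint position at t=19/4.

Δ: Δ0=3, Δ1=-10, Δ2=3, Δ3=-2, Δ4=6
row 1: diag=4, rhs=-78; c'=1/4, d'=-39/2
row 2: denom=6−1·1/4=23/4; d'=(78−1·-39/2)/(23/4)=390/23
row 3: denom=10−2·8/23=214/23; d'=(-30−2·390/23)/(214/23)=-735/107
row 4: denom=8−3·69/214=1505/214; d'=(48−3·-735/107)/(1505/214)=14682/1505
back: M4=14682/1505
back: M3=-735/107−69/214·14682/1505=-15072/1505
back: M2=390/23−8/23·-15072/1505=30762/1505
back: M1=-39/2−1/4·30762/1505=-37038/1505
M: M0=0, M1=-37038/1505, M2=30762/1505, M3=-15072/1505, M4=14682/1505, M5=0
seg 0: a=2, c=M0/2=0, d=(M1−M0)/(6·1)=-6173/1505, b=Δ0−h0·(2M0+M1)/6=10688/1505
seg 1: a=5, c=M1/2=-18519/1505, d=(M2−M1)/(6·1)=2260/301, b=Δ1−h1·(2M1+M2)/6=-7831/1505
seg 2: a=-5, c=M2/2=15381/1505, d=(M3−M2)/(6·2)=-7639/3010, b=Δ2−h2·(2M2+M3)/6=-1567/215
seg 3: a=1, c=M3/2=-7536/1505, d=(M4−M3)/(6·3)=1653/1505, b=Δ3−h3·(2M3+M4)/6=4721/1505
seg 4: a=-5, c=M4/2=7341/1505, d=(M5−M4)/(6·1)=-2447/1505, b=Δ4−h4·(2M4+M5)/6=4136/1505
t_q=19/4 → seg 3, τ=3/4; S=1+4721/1505·τ+-7536/1505·τ²+1653/1505·τ³=96263/96320

  seg 0: a=2 b=10688/1505 c=0 d=-6173/1505
  seg 1: a=5 b=-7831/1505 c=-18519/1505 d=2260/301
  seg 2: a=-5 b=-1567/215 c=15381/1505 d=-7639/3010
  seg 3: a=1 b=4721/1505 c=-7536/1505 d=1653/1505
  seg 4: a=-5 b=4136/1505 c=7341/1505 d=-2447/1505
S(19/4) = 96263/96320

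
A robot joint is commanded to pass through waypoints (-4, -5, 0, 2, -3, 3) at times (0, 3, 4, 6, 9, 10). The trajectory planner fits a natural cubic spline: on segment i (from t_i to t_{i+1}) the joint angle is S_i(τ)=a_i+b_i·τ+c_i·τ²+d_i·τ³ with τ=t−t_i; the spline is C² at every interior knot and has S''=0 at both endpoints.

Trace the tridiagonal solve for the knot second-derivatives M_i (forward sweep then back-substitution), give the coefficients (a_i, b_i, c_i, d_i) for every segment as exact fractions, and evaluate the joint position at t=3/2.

Δ: Δ0=-1/3, Δ1=5, Δ2=1, Δ3=-5/3, Δ4=6
row 1: diag=8, rhs=32; c'=1/8, d'=4
row 2: denom=6−1·1/8=47/8; d'=(-24−1·4)/(47/8)=-224/47
row 3: denom=10−2·16/47=438/47; d'=(-16−2·-224/47)/(438/47)=-152/219
row 4: denom=8−3·47/146=1027/146; d'=(46−3·-152/219)/(1027/146)=540/79
back: M4=540/79
back: M3=-152/219−47/146·540/79=-686/237
back: M2=-224/47−16/47·-686/237=-896/237
back: M1=4−1/8·-896/237=1060/237
M: M0=0, M1=1060/237, M2=-896/237, M3=-686/237, M4=540/79, M5=0
seg 0: a=-4, c=M0/2=0, d=(M1−M0)/(6·3)=530/2133, b=Δ0−h0·(2M0+M1)/6=-203/79
seg 1: a=-5, c=M1/2=530/237, d=(M2−M1)/(6·1)=-326/237, b=Δ1−h1·(2M1+M2)/6=327/79
seg 2: a=0, c=M2/2=-448/237, d=(M3−M2)/(6·2)=35/474, b=Δ2−h2·(2M2+M3)/6=1063/237
seg 3: a=2, c=M3/2=-343/237, d=(M4−M3)/(6·3)=1153/2133, b=Δ3−h3·(2M3+M4)/6=-173/79
seg 4: a=-3, c=M4/2=270/79, d=(M5−M4)/(6·1)=-90/79, b=Δ4−h4·(2M4+M5)/6=294/79
t_q=3/2 → seg 0, τ=3/2; S=-4+-203/79·τ+0·τ²+530/2133·τ³=-2217/316

  seg 0: a=-4 b=-203/79 c=0 d=530/2133
  seg 1: a=-5 b=327/79 c=530/237 d=-326/237
  seg 2: a=0 b=1063/237 c=-448/237 d=35/474
  seg 3: a=2 b=-173/79 c=-343/237 d=1153/2133
  seg 4: a=-3 b=294/79 c=270/79 d=-90/79
S(3/2) = -2217/316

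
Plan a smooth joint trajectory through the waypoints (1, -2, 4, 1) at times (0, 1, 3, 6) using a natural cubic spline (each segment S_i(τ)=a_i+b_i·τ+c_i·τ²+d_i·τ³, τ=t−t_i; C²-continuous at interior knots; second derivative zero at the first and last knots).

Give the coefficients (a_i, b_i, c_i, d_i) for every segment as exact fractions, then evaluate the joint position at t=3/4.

Δ: Δ0=-3, Δ1=3, Δ2=-1
row 1: diag=6, rhs=36; c'=1/3, d'=6
row 2: denom=10−2·1/3=28/3; d'=(-24−2·6)/(28/3)=-27/7
back: M2=-27/7
back: M1=6−1/3·-27/7=51/7
M: M0=0, M1=51/7, M2=-27/7, M3=0
seg 0: a=1, c=M0/2=0, d=(M1−M0)/(6·1)=17/14, b=Δ0−h0·(2M0+M1)/6=-59/14
seg 1: a=-2, c=M1/2=51/14, d=(M2−M1)/(6·2)=-13/14, b=Δ1−h1·(2M1+M2)/6=-4/7
seg 2: a=4, c=M2/2=-27/14, d=(M3−M2)/(6·3)=3/14, b=Δ2−h2·(2M2+M3)/6=20/7
t_q=3/4 → seg 0, τ=3/4; S=1+-59/14·τ+0·τ²+17/14·τ³=-211/128

  seg 0: a=1 b=-59/14 c=0 d=17/14
  seg 1: a=-2 b=-4/7 c=51/14 d=-13/14
  seg 2: a=4 b=20/7 c=-27/14 d=3/14
S(3/4) = -211/128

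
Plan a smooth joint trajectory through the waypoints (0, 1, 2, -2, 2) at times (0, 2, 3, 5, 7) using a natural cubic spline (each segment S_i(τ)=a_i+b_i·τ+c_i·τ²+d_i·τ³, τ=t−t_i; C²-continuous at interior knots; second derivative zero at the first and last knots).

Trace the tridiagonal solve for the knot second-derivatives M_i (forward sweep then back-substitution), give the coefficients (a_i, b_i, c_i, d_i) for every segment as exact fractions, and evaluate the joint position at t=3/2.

  seg 0: a=0 b=5/64 c=0 d=27/256
  seg 1: a=1 b=43/32 c=81/128 d=-125/128
  seg 2: a=2 b=-41/128 c=-147/64 d=373/512
  seg 3: a=-2 b=-49/64 c=531/256 d=-177/512
S(3/2) = 969/2048

Δ: Δ0=1/2, Δ1=1, Δ2=-2, Δ3=2
row 1: diag=6, rhs=3; c'=1/6, d'=1/2
row 2: denom=6−1·1/6=35/6; d'=(-18−1·1/2)/(35/6)=-111/35
row 3: denom=8−2·12/35=256/35; d'=(24−2·-111/35)/(256/35)=531/128
back: M3=531/128
back: M2=-111/35−12/35·531/128=-147/32
back: M1=1/2−1/6·-147/32=81/64
M: M0=0, M1=81/64, M2=-147/32, M3=531/128, M4=0
seg 0: a=0, c=M0/2=0, d=(M1−M0)/(6·2)=27/256, b=Δ0−h0·(2M0+M1)/6=5/64
seg 1: a=1, c=M1/2=81/128, d=(M2−M1)/(6·1)=-125/128, b=Δ1−h1·(2M1+M2)/6=43/32
seg 2: a=2, c=M2/2=-147/64, d=(M3−M2)/(6·2)=373/512, b=Δ2−h2·(2M2+M3)/6=-41/128
seg 3: a=-2, c=M3/2=531/256, d=(M4−M3)/(6·2)=-177/512, b=Δ3−h3·(2M3+M4)/6=-49/64
t_q=3/2 → seg 0, τ=3/2; S=0+5/64·τ+0·τ²+27/256·τ³=969/2048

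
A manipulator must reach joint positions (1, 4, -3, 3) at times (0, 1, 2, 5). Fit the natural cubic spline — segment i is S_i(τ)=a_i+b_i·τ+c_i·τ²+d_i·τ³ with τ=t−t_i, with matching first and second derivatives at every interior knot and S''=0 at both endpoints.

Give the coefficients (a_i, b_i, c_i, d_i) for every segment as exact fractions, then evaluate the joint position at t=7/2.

Δ: Δ0=3, Δ1=-7, Δ2=2
row 1: diag=4, rhs=-60; c'=1/4, d'=-15
row 2: denom=8−1·1/4=31/4; d'=(54−1·-15)/(31/4)=276/31
back: M2=276/31
back: M1=-15−1/4·276/31=-534/31
M: M0=0, M1=-534/31, M2=276/31, M3=0
seg 0: a=1, c=M0/2=0, d=(M1−M0)/(6·1)=-89/31, b=Δ0−h0·(2M0+M1)/6=182/31
seg 1: a=4, c=M1/2=-267/31, d=(M2−M1)/(6·1)=135/31, b=Δ1−h1·(2M1+M2)/6=-85/31
seg 2: a=-3, c=M2/2=138/31, d=(M3−M2)/(6·3)=-46/93, b=Δ2−h2·(2M2+M3)/6=-214/31
t_q=7/2 → seg 2, τ=3/2; S=-3+-214/31·τ+138/31·τ²+-46/93·τ³=-621/124

  seg 0: a=1 b=182/31 c=0 d=-89/31
  seg 1: a=4 b=-85/31 c=-267/31 d=135/31
  seg 2: a=-3 b=-214/31 c=138/31 d=-46/93
S(7/2) = -621/124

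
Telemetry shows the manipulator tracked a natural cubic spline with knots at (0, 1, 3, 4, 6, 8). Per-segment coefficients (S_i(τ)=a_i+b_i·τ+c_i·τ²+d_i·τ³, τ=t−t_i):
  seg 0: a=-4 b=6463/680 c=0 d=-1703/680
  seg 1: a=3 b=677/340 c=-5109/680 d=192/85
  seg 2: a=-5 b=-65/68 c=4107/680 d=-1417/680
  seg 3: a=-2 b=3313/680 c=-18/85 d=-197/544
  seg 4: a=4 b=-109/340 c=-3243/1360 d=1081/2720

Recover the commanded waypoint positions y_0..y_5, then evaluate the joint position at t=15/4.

y_0=-4 y_1=3 y_2=-5 y_3=-2 y_4=4 y_5=-3
S(15/4) = -139207/43520

y_0 = S_0(0) = a_0 = -4
y_1 = S_1(0) = a_1 = 3
y_2 = S_2(0) = a_2 = -5
y_3 = S_3(0) = a_3 = -2
y_4 = S_4(0) = a_4 = 4
y_5 = S_4(2) = -3
t_q=15/4 is in segment 2 (τ=3/4); S_2(τ)=-139207/43520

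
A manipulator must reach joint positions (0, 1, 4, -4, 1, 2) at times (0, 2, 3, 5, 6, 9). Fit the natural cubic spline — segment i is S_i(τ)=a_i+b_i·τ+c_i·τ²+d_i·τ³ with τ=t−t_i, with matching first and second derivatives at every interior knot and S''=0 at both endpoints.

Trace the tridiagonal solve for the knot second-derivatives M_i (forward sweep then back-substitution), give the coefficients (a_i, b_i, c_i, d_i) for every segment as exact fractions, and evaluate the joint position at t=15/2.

Δ: Δ0=1/2, Δ1=3, Δ2=-4, Δ3=5, Δ4=1/3
row 1: diag=6, rhs=15; c'=1/6, d'=5/2
row 2: denom=6−1·1/6=35/6; d'=(-42−1·5/2)/(35/6)=-267/35
row 3: denom=6−2·12/35=186/35; d'=(54−2·-267/35)/(186/35)=404/31
row 4: denom=8−1·35/186=1453/186; d'=(-28−1·404/31)/(1453/186)=-7632/1453
back: M4=-7632/1453
back: M3=404/31−35/186·-7632/1453=20372/1453
back: M2=-267/35−12/35·20372/1453=-18069/1453
back: M1=5/2−1/6·-18069/1453=6644/1453
M: M0=0, M1=6644/1453, M2=-18069/1453, M3=20372/1453, M4=-7632/1453, M5=0
seg 0: a=0, c=M0/2=0, d=(M1−M0)/(6·2)=1661/4359, b=Δ0−h0·(2M0+M1)/6=-8929/8718
seg 1: a=1, c=M1/2=3322/1453, d=(M2−M1)/(6·1)=-24713/8718, b=Δ1−h1·(2M1+M2)/6=30935/8718
seg 2: a=4, c=M2/2=-18069/2906, d=(M3−M2)/(6·2)=38441/17436, b=Δ2−h2·(2M2+M3)/6=-1670/4359
seg 3: a=-4, c=M3/2=10186/1453, d=(M4−M3)/(6·1)=-14002/4359, b=Δ3−h3·(2M3+M4)/6=5239/4359
seg 4: a=1, c=M4/2=-3816/1453, d=(M5−M4)/(6·3)=424/1453, b=Δ4−h4·(2M4+M5)/6=24349/4359
t_q=15/2 → seg 4, τ=3/2; S=1+24349/4359·τ+-3816/1453·τ²+424/1453·τ³=12945/2906

  seg 0: a=0 b=-8929/8718 c=0 d=1661/4359
  seg 1: a=1 b=30935/8718 c=3322/1453 d=-24713/8718
  seg 2: a=4 b=-1670/4359 c=-18069/2906 d=38441/17436
  seg 3: a=-4 b=5239/4359 c=10186/1453 d=-14002/4359
  seg 4: a=1 b=24349/4359 c=-3816/1453 d=424/1453
S(15/2) = 12945/2906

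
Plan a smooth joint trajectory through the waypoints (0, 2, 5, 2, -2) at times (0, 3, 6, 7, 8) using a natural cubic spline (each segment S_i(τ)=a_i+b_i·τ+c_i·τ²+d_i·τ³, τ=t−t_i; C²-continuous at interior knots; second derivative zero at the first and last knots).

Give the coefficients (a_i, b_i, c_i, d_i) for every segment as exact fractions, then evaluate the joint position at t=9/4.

Δ: Δ0=2/3, Δ1=1, Δ2=-3, Δ3=-4
row 1: diag=12, rhs=2; c'=1/4, d'=1/6
row 2: denom=8−3·1/4=29/4; d'=(-24−3·1/6)/(29/4)=-98/29
row 3: denom=4−1·4/29=112/29; d'=(-6−1·-98/29)/(112/29)=-19/28
back: M3=-19/28
back: M2=-98/29−4/29·-19/28=-23/7
back: M1=1/6−1/4·-23/7=83/84
M: M0=0, M1=83/84, M2=-23/7, M3=-19/28, M4=0
seg 0: a=0, c=M0/2=0, d=(M1−M0)/(6·3)=83/1512, b=Δ0−h0·(2M0+M1)/6=29/168
seg 1: a=2, c=M1/2=83/168, d=(M2−M1)/(6·3)=-359/1512, b=Δ1−h1·(2M1+M2)/6=139/84
seg 2: a=5, c=M2/2=-23/14, d=(M3−M2)/(6·1)=73/168, b=Δ2−h2·(2M2+M3)/6=-43/24
seg 3: a=2, c=M3/2=-19/56, d=(M4−M3)/(6·1)=19/168, b=Δ3−h3·(2M3+M4)/6=-317/84
t_q=9/4 → seg 0, τ=9/4; S=0+29/168·τ+0·τ²+83/1512·τ³=519/512

  seg 0: a=0 b=29/168 c=0 d=83/1512
  seg 1: a=2 b=139/84 c=83/168 d=-359/1512
  seg 2: a=5 b=-43/24 c=-23/14 d=73/168
  seg 3: a=2 b=-317/84 c=-19/56 d=19/168
S(9/4) = 519/512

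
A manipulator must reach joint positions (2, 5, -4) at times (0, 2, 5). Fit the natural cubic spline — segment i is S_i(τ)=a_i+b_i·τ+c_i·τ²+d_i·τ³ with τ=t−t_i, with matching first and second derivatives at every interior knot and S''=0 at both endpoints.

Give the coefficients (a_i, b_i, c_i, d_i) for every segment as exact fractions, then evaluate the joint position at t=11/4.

Δ: Δ0=3/2, Δ1=-3
row 1: diag=10, rhs=-27; c'=3/10, d'=-27/10
back: M1=-27/10
M: M0=0, M1=-27/10, M2=0
seg 0: a=2, c=M0/2=0, d=(M1−M0)/(6·2)=-9/40, b=Δ0−h0·(2M0+M1)/6=12/5
seg 1: a=5, c=M1/2=-27/20, d=(M2−M1)/(6·3)=3/20, b=Δ1−h1·(2M1+M2)/6=-3/10
t_q=11/4 → seg 1, τ=3/4; S=5+-3/10·τ+-27/20·τ²+3/20·τ³=5221/1280

  seg 0: a=2 b=12/5 c=0 d=-9/40
  seg 1: a=5 b=-3/10 c=-27/20 d=3/20
S(11/4) = 5221/1280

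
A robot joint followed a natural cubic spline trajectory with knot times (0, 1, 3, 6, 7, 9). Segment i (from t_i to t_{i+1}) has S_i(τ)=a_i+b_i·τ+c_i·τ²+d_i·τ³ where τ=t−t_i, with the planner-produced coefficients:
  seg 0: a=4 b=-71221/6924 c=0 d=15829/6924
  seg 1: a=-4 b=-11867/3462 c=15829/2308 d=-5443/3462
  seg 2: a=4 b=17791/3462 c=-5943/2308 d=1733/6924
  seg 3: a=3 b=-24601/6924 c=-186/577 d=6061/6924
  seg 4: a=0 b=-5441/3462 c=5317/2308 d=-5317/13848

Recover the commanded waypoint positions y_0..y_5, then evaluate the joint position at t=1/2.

y_0 = S_0(0) = a_0 = 4
y_1 = S_1(0) = a_1 = -4
y_2 = S_2(0) = a_2 = 4
y_3 = S_3(0) = a_3 = 3
y_4 = S_4(0) = a_4 = 0
y_5 = S_4(2) = 3
t_q=1/2 is in segment 0 (τ=1/2); S_0(τ)=-15829/18464

y_0=4 y_1=-4 y_2=4 y_3=3 y_4=0 y_5=3
S(1/2) = -15829/18464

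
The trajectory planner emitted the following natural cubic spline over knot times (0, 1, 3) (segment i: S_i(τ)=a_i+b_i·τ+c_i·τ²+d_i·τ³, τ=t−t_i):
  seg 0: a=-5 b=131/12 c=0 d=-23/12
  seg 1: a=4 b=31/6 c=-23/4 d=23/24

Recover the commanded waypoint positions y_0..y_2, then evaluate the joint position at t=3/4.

y_0=-5 y_1=4 y_2=-1
S(3/4) = 609/256

y_0 = S_0(0) = a_0 = -5
y_1 = S_1(0) = a_1 = 4
y_2 = S_1(2) = -1
t_q=3/4 is in segment 0 (τ=3/4); S_0(τ)=609/256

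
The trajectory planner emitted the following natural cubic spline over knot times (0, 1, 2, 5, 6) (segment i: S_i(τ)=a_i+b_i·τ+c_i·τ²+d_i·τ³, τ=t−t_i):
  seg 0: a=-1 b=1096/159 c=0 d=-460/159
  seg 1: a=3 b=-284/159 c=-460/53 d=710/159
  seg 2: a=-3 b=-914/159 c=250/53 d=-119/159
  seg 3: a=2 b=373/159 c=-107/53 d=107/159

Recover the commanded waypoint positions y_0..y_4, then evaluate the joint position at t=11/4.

y_0 = S_0(0) = a_0 = -1
y_1 = S_1(0) = a_1 = 3
y_2 = S_2(0) = a_2 = -3
y_3 = S_3(0) = a_3 = 2
y_4 = S_3(1) = 3
t_q=11/4 is in segment 2 (τ=3/4); S_2(τ)=-16871/3392

y_0=-1 y_1=3 y_2=-3 y_3=2 y_4=3
S(11/4) = -16871/3392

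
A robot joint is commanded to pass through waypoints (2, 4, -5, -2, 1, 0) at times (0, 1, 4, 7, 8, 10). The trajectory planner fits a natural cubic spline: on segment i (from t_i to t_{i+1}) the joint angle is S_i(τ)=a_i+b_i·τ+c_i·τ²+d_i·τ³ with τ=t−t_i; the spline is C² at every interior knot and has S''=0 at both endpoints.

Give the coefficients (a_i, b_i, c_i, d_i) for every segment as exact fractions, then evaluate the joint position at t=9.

  seg 0: a=2 b=6859/2438 c=0 d=-1983/2438
  seg 1: a=4 b=455/1219 c=-5949/2438 d=9623/21942
  seg 2: a=-5 b=-5915/2438 c=1837/1219 d=-2669/21942
  seg 3: a=-2 b=4061/1219 c=1005/2438 d=-1813/2438
  seg 4: a=1 b=4693/2438 c=-2217/1219 d=739/2438
S(9) = 1718/1219

Δ: Δ0=2, Δ1=-3, Δ2=1, Δ3=3, Δ4=-1/2
row 1: diag=8, rhs=-30; c'=3/8, d'=-15/4
row 2: denom=12−3·3/8=87/8; d'=(24−3·-15/4)/(87/8)=94/29
row 3: denom=8−3·8/29=208/29; d'=(12−3·94/29)/(208/29)=33/104
row 4: denom=6−1·29/208=1219/208; d'=(-21−1·33/104)/(1219/208)=-4434/1219
back: M4=-4434/1219
back: M3=33/104−29/208·-4434/1219=1005/1219
back: M2=94/29−8/29·1005/1219=3674/1219
back: M1=-15/4−3/8·3674/1219=-5949/1219
M: M0=0, M1=-5949/1219, M2=3674/1219, M3=1005/1219, M4=-4434/1219, M5=0
seg 0: a=2, c=M0/2=0, d=(M1−M0)/(6·1)=-1983/2438, b=Δ0−h0·(2M0+M1)/6=6859/2438
seg 1: a=4, c=M1/2=-5949/2438, d=(M2−M1)/(6·3)=9623/21942, b=Δ1−h1·(2M1+M2)/6=455/1219
seg 2: a=-5, c=M2/2=1837/1219, d=(M3−M2)/(6·3)=-2669/21942, b=Δ2−h2·(2M2+M3)/6=-5915/2438
seg 3: a=-2, c=M3/2=1005/2438, d=(M4−M3)/(6·1)=-1813/2438, b=Δ3−h3·(2M3+M4)/6=4061/1219
seg 4: a=1, c=M4/2=-2217/1219, d=(M5−M4)/(6·2)=739/2438, b=Δ4−h4·(2M4+M5)/6=4693/2438
t_q=9 → seg 4, τ=1; S=1+4693/2438·τ+-2217/1219·τ²+739/2438·τ³=1718/1219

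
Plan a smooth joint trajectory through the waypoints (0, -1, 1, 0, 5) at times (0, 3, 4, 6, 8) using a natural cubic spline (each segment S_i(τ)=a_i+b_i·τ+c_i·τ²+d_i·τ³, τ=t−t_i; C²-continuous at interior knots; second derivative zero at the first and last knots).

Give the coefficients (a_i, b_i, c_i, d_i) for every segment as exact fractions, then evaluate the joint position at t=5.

Δ: Δ0=-1/3, Δ1=2, Δ2=-1/2, Δ3=5/2
row 1: diag=8, rhs=14; c'=1/8, d'=7/4
row 2: denom=6−1·1/8=47/8; d'=(-15−1·7/4)/(47/8)=-134/47
row 3: denom=8−2·16/47=344/47; d'=(18−2·-134/47)/(344/47)=557/172
back: M3=557/172
back: M2=-134/47−16/47·557/172=-170/43
back: M1=7/4−1/8·-170/43=193/86
M: M0=0, M1=193/86, M2=-170/43, M3=557/172, M4=0
seg 0: a=0, c=M0/2=0, d=(M1−M0)/(6·3)=193/1548, b=Δ0−h0·(2M0+M1)/6=-751/516
seg 1: a=-1, c=M1/2=193/172, d=(M2−M1)/(6·1)=-533/516, b=Δ1−h1·(2M1+M2)/6=493/258
seg 2: a=1, c=M2/2=-85/43, d=(M3−M2)/(6·2)=1237/2064, b=Δ2−h2·(2M2+M3)/6=545/516
seg 3: a=0, c=M3/2=557/344, d=(M4−M3)/(6·2)=-557/2064, b=Δ3−h3·(2M3+M4)/6=44/129
t_q=5 → seg 2, τ=1; S=1+545/516·τ+-85/43·τ²+1237/2064·τ³=467/688

  seg 0: a=0 b=-751/516 c=0 d=193/1548
  seg 1: a=-1 b=493/258 c=193/172 d=-533/516
  seg 2: a=1 b=545/516 c=-85/43 d=1237/2064
  seg 3: a=0 b=44/129 c=557/344 d=-557/2064
S(5) = 467/688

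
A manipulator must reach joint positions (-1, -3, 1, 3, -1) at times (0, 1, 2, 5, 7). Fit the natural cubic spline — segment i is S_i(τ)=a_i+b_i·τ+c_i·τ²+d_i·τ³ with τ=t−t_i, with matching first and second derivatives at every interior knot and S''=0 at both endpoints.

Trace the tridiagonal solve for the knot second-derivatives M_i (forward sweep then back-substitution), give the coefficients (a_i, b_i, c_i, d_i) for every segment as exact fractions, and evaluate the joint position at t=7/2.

  seg 0: a=-1 b=-1499/411 c=0 d=677/411
  seg 1: a=-3 b=532/411 c=677/137 d=-919/411
  seg 2: a=1 b=1837/411 c=-242/137 d=205/1233
  seg 3: a=3 b=-674/411 c=-37/137 d=37/822
S(7/2) = 4703/1096

Δ: Δ0=-2, Δ1=4, Δ2=2/3, Δ3=-2
row 1: diag=4, rhs=36; c'=1/4, d'=9
row 2: denom=8−1·1/4=31/4; d'=(-20−1·9)/(31/4)=-116/31
row 3: denom=10−3·12/31=274/31; d'=(-16−3·-116/31)/(274/31)=-74/137
back: M3=-74/137
back: M2=-116/31−12/31·-74/137=-484/137
back: M1=9−1/4·-484/137=1354/137
M: M0=0, M1=1354/137, M2=-484/137, M3=-74/137, M4=0
seg 0: a=-1, c=M0/2=0, d=(M1−M0)/(6·1)=677/411, b=Δ0−h0·(2M0+M1)/6=-1499/411
seg 1: a=-3, c=M1/2=677/137, d=(M2−M1)/(6·1)=-919/411, b=Δ1−h1·(2M1+M2)/6=532/411
seg 2: a=1, c=M2/2=-242/137, d=(M3−M2)/(6·3)=205/1233, b=Δ2−h2·(2M2+M3)/6=1837/411
seg 3: a=3, c=M3/2=-37/137, d=(M4−M3)/(6·2)=37/822, b=Δ3−h3·(2M3+M4)/6=-674/411
t_q=7/2 → seg 2, τ=3/2; S=1+1837/411·τ+-242/137·τ²+205/1233·τ³=4703/1096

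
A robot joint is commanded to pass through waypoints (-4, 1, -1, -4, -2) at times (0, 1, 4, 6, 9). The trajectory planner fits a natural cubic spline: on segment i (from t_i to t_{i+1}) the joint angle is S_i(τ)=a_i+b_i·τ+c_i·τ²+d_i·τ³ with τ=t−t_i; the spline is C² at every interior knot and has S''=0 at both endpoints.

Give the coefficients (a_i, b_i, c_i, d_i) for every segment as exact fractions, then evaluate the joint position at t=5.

  seg 0: a=-4 b=1948/339 c=0 d=-253/339
  seg 1: a=1 b=1189/339 c=-253/113 d=862/3051
  seg 2: a=-1 b=-779/339 c=103/339 d=43/904
  seg 3: a=-4 b=-347/678 c=799/1356 d=-799/12204
S(5) = -7991/2712

Δ: Δ0=5, Δ1=-2/3, Δ2=-3/2, Δ3=2/3
row 1: diag=8, rhs=-34; c'=3/8, d'=-17/4
row 2: denom=10−3·3/8=71/8; d'=(-5−3·-17/4)/(71/8)=62/71
row 3: denom=10−2·16/71=678/71; d'=(13−2·62/71)/(678/71)=799/678
back: M3=799/678
back: M2=62/71−16/71·799/678=206/339
back: M1=-17/4−3/8·206/339=-506/113
M: M0=0, M1=-506/113, M2=206/339, M3=799/678, M4=0
seg 0: a=-4, c=M0/2=0, d=(M1−M0)/(6·1)=-253/339, b=Δ0−h0·(2M0+M1)/6=1948/339
seg 1: a=1, c=M1/2=-253/113, d=(M2−M1)/(6·3)=862/3051, b=Δ1−h1·(2M1+M2)/6=1189/339
seg 2: a=-1, c=M2/2=103/339, d=(M3−M2)/(6·2)=43/904, b=Δ2−h2·(2M2+M3)/6=-779/339
seg 3: a=-4, c=M3/2=799/1356, d=(M4−M3)/(6·3)=-799/12204, b=Δ3−h3·(2M3+M4)/6=-347/678
t_q=5 → seg 2, τ=1; S=-1+-779/339·τ+103/339·τ²+43/904·τ³=-7991/2712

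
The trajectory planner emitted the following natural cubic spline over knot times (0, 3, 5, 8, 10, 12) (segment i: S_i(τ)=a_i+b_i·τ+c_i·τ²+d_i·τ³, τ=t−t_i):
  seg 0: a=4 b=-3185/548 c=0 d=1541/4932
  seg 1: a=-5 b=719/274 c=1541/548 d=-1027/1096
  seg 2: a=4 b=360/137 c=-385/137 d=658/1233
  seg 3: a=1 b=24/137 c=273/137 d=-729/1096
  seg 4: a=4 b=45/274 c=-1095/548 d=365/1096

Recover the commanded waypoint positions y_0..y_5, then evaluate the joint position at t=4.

y_0=4 y_1=-5 y_2=4 y_3=1 y_4=4 y_5=-1
S(4) = -549/1096

y_0 = S_0(0) = a_0 = 4
y_1 = S_1(0) = a_1 = -5
y_2 = S_2(0) = a_2 = 4
y_3 = S_3(0) = a_3 = 1
y_4 = S_4(0) = a_4 = 4
y_5 = S_4(2) = -1
t_q=4 is in segment 1 (τ=1); S_1(τ)=-549/1096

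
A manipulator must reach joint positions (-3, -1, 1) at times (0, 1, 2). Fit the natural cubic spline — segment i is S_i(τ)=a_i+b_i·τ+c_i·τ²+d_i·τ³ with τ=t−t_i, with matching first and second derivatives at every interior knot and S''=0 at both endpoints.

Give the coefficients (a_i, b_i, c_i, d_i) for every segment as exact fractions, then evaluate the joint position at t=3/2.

Δ: Δ0=2, Δ1=2
row 1: diag=4, rhs=0; c'=1/4, d'=0
back: M1=0
M: M0=0, M1=0, M2=0
seg 0: a=-3, c=M0/2=0, d=(M1−M0)/(6·1)=0, b=Δ0−h0·(2M0+M1)/6=2
seg 1: a=-1, c=M1/2=0, d=(M2−M1)/(6·1)=0, b=Δ1−h1·(2M1+M2)/6=2
t_q=3/2 → seg 1, τ=1/2; S=-1+2·τ+0·τ²+0·τ³=0

  seg 0: a=-3 b=2 c=0 d=0
  seg 1: a=-1 b=2 c=0 d=0
S(3/2) = 0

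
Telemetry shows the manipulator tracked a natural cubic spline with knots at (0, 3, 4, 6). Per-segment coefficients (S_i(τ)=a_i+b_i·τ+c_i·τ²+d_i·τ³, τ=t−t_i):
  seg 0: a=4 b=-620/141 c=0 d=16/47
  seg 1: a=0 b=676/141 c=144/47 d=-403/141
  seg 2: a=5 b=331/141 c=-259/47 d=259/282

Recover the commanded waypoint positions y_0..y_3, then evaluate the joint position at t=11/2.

y_0 = S_0(0) = a_0 = 4
y_1 = S_1(0) = a_1 = 0
y_2 = S_2(0) = a_2 = 5
y_3 = S_2(2) = -5
t_q=11/2 is in segment 2 (τ=3/2); S_2(τ)=-585/752

y_0=4 y_1=0 y_2=5 y_3=-5
S(11/2) = -585/752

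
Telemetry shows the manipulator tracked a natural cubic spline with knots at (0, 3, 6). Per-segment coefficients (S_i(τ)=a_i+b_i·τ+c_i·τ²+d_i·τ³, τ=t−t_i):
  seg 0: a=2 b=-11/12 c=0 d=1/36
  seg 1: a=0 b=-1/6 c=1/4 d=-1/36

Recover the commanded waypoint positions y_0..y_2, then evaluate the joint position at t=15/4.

y_0=2 y_1=0 y_2=1
S(15/4) = 1/256

y_0 = S_0(0) = a_0 = 2
y_1 = S_1(0) = a_1 = 0
y_2 = S_1(3) = 1
t_q=15/4 is in segment 1 (τ=3/4); S_1(τ)=1/256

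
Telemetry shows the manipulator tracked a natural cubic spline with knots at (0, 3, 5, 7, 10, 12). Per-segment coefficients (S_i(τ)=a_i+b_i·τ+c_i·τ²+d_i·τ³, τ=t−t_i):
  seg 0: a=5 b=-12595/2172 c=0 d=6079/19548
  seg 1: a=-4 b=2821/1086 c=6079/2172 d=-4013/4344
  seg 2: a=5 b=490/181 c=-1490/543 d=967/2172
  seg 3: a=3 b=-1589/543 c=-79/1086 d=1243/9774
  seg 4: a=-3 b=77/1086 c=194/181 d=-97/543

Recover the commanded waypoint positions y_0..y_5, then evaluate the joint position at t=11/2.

y_0 = S_0(0) = a_0 = 5
y_1 = S_1(0) = a_1 = -4
y_2 = S_2(0) = a_2 = 5
y_3 = S_3(0) = a_3 = 3
y_4 = S_4(0) = a_4 = -3
y_5 = S_4(2) = 0
t_q=11/2 is in segment 2 (τ=1/2); S_2(τ)=33149/5792

y_0=5 y_1=-4 y_2=5 y_3=3 y_4=-3 y_5=0
S(11/2) = 33149/5792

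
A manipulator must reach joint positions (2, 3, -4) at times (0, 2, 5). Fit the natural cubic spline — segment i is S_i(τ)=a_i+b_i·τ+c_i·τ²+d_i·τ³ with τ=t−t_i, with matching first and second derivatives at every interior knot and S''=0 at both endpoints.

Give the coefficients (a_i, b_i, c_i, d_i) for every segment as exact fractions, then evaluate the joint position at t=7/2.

  seg 0: a=2 b=16/15 c=0 d=-17/120
  seg 1: a=3 b=-19/30 c=-17/20 d=17/180
S(7/2) = 73/160

Δ: Δ0=1/2, Δ1=-7/3
row 1: diag=10, rhs=-17; c'=3/10, d'=-17/10
back: M1=-17/10
M: M0=0, M1=-17/10, M2=0
seg 0: a=2, c=M0/2=0, d=(M1−M0)/(6·2)=-17/120, b=Δ0−h0·(2M0+M1)/6=16/15
seg 1: a=3, c=M1/2=-17/20, d=(M2−M1)/(6·3)=17/180, b=Δ1−h1·(2M1+M2)/6=-19/30
t_q=7/2 → seg 1, τ=3/2; S=3+-19/30·τ+-17/20·τ²+17/180·τ³=73/160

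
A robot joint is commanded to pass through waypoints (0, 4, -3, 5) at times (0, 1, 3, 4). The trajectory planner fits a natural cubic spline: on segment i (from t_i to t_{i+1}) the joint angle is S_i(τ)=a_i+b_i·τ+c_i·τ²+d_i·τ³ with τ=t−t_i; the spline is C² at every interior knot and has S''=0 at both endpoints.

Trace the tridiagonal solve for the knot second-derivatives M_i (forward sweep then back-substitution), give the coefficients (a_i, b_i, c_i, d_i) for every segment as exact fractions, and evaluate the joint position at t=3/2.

  seg 0: a=0 b=49/8 c=0 d=-17/8
  seg 1: a=4 b=-1/4 c=-51/8 d=19/8
  seg 2: a=-3 b=11/4 c=63/8 d=-21/8
S(3/2) = 165/64

Δ: Δ0=4, Δ1=-7/2, Δ2=8
row 1: diag=6, rhs=-45; c'=1/3, d'=-15/2
row 2: denom=6−2·1/3=16/3; d'=(69−2·-15/2)/(16/3)=63/4
back: M2=63/4
back: M1=-15/2−1/3·63/4=-51/4
M: M0=0, M1=-51/4, M2=63/4, M3=0
seg 0: a=0, c=M0/2=0, d=(M1−M0)/(6·1)=-17/8, b=Δ0−h0·(2M0+M1)/6=49/8
seg 1: a=4, c=M1/2=-51/8, d=(M2−M1)/(6·2)=19/8, b=Δ1−h1·(2M1+M2)/6=-1/4
seg 2: a=-3, c=M2/2=63/8, d=(M3−M2)/(6·1)=-21/8, b=Δ2−h2·(2M2+M3)/6=11/4
t_q=3/2 → seg 1, τ=1/2; S=4+-1/4·τ+-51/8·τ²+19/8·τ³=165/64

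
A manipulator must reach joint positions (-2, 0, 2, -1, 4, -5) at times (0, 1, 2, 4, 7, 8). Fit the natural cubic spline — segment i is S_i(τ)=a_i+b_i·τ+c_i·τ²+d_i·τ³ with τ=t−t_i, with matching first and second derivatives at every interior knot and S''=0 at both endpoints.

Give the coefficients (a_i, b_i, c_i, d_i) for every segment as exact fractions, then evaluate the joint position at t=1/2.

Δ: Δ0=2, Δ1=2, Δ2=-3/2, Δ3=5/3, Δ4=-9
row 1: diag=4, rhs=0; c'=1/4, d'=0
row 2: denom=6−1·1/4=23/4; d'=(-21−1·0)/(23/4)=-84/23
row 3: denom=10−2·8/23=214/23; d'=(19−2·-84/23)/(214/23)=605/214
row 4: denom=8−3·69/214=1505/214; d'=(-64−3·605/214)/(1505/214)=-15511/1505
back: M4=-15511/1505
back: M3=605/214−69/214·-15511/1505=9256/1505
back: M2=-84/23−8/23·9256/1505=-8716/1505
back: M1=0−1/4·-8716/1505=2179/1505
M: M0=0, M1=2179/1505, M2=-8716/1505, M3=9256/1505, M4=-15511/1505, M5=0
seg 0: a=-2, c=M0/2=0, d=(M1−M0)/(6·1)=2179/9030, b=Δ0−h0·(2M0+M1)/6=15881/9030
seg 1: a=0, c=M1/2=2179/3010, d=(M2−M1)/(6·1)=-2179/1806, b=Δ1−h1·(2M1+M2)/6=11209/4515
seg 2: a=2, c=M2/2=-4358/1505, d=(M3−M2)/(6·2)=4493/4515, b=Δ2−h2·(2M2+M3)/6=401/1290
seg 3: a=-1, c=M3/2=4628/1505, d=(M4−M3)/(6·3)=-24767/27090, b=Δ3−h3·(2M3+M4)/6=6047/9030
seg 4: a=4, c=M4/2=-15511/3010, d=(M5−M4)/(6·1)=15511/9030, b=Δ4−h4·(2M4+M5)/6=-25124/4515
t_q=1/2 → seg 0, τ=1/2; S=-2+15881/9030·τ+0·τ²+2179/9030·τ³=-26259/24080

  seg 0: a=-2 b=15881/9030 c=0 d=2179/9030
  seg 1: a=0 b=11209/4515 c=2179/3010 d=-2179/1806
  seg 2: a=2 b=401/1290 c=-4358/1505 d=4493/4515
  seg 3: a=-1 b=6047/9030 c=4628/1505 d=-24767/27090
  seg 4: a=4 b=-25124/4515 c=-15511/3010 d=15511/9030
S(1/2) = -26259/24080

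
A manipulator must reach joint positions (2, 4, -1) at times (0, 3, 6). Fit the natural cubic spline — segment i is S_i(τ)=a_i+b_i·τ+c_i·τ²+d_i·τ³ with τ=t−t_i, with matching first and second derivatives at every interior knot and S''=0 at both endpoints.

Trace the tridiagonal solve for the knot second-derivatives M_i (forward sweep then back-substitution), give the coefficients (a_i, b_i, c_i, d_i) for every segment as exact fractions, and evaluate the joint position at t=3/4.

  seg 0: a=2 b=5/4 c=0 d=-7/108
  seg 1: a=4 b=-1/2 c=-7/12 d=7/108
S(3/4) = 745/256

Δ: Δ0=2/3, Δ1=-5/3
row 1: diag=12, rhs=-14; c'=1/4, d'=-7/6
back: M1=-7/6
M: M0=0, M1=-7/6, M2=0
seg 0: a=2, c=M0/2=0, d=(M1−M0)/(6·3)=-7/108, b=Δ0−h0·(2M0+M1)/6=5/4
seg 1: a=4, c=M1/2=-7/12, d=(M2−M1)/(6·3)=7/108, b=Δ1−h1·(2M1+M2)/6=-1/2
t_q=3/4 → seg 0, τ=3/4; S=2+5/4·τ+0·τ²+-7/108·τ³=745/256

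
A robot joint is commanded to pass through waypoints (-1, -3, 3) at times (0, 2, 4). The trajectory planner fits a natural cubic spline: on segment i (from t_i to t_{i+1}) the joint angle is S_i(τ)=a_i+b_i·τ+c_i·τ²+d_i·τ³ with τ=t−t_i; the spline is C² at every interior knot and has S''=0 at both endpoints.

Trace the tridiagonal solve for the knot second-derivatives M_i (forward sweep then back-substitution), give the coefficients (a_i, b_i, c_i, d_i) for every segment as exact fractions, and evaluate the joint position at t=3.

  seg 0: a=-1 b=-2 c=0 d=1/4
  seg 1: a=-3 b=1 c=3/2 d=-1/4
S(3) = -3/4

Δ: Δ0=-1, Δ1=3
row 1: diag=8, rhs=24; c'=1/4, d'=3
back: M1=3
M: M0=0, M1=3, M2=0
seg 0: a=-1, c=M0/2=0, d=(M1−M0)/(6·2)=1/4, b=Δ0−h0·(2M0+M1)/6=-2
seg 1: a=-3, c=M1/2=3/2, d=(M2−M1)/(6·2)=-1/4, b=Δ1−h1·(2M1+M2)/6=1
t_q=3 → seg 1, τ=1; S=-3+1·τ+3/2·τ²+-1/4·τ³=-3/4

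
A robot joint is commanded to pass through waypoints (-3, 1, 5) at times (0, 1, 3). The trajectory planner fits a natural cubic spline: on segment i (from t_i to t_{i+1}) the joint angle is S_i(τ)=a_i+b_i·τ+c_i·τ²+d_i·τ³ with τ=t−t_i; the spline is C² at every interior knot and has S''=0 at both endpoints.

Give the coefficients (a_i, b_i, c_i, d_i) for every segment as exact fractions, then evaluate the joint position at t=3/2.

  seg 0: a=-3 b=13/3 c=0 d=-1/3
  seg 1: a=1 b=10/3 c=-1 d=1/6
S(3/2) = 39/16

Δ: Δ0=4, Δ1=2
row 1: diag=6, rhs=-12; c'=1/3, d'=-2
back: M1=-2
M: M0=0, M1=-2, M2=0
seg 0: a=-3, c=M0/2=0, d=(M1−M0)/(6·1)=-1/3, b=Δ0−h0·(2M0+M1)/6=13/3
seg 1: a=1, c=M1/2=-1, d=(M2−M1)/(6·2)=1/6, b=Δ1−h1·(2M1+M2)/6=10/3
t_q=3/2 → seg 1, τ=1/2; S=1+10/3·τ+-1·τ²+1/6·τ³=39/16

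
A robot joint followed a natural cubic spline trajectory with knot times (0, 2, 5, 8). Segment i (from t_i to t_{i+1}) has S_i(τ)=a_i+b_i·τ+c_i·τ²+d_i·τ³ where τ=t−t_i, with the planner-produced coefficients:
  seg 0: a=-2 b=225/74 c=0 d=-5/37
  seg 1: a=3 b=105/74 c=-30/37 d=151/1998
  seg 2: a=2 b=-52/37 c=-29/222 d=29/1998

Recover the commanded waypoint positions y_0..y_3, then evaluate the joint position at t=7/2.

y_0=-2 y_1=3 y_2=2 y_3=-3
S(7/2) = 2107/592

y_0 = S_0(0) = a_0 = -2
y_1 = S_1(0) = a_1 = 3
y_2 = S_2(0) = a_2 = 2
y_3 = S_2(3) = -3
t_q=7/2 is in segment 1 (τ=3/2); S_1(τ)=2107/592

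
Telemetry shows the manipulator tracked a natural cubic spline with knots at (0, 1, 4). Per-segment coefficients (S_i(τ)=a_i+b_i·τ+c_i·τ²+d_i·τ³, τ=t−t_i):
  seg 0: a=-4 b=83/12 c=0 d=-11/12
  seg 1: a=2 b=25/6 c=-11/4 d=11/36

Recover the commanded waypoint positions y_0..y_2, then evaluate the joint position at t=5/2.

y_0 = S_0(0) = a_0 = -4
y_1 = S_1(0) = a_1 = 2
y_2 = S_1(3) = -2
t_q=5/2 is in segment 1 (τ=3/2); S_1(τ)=99/32

y_0=-4 y_1=2 y_2=-2
S(5/2) = 99/32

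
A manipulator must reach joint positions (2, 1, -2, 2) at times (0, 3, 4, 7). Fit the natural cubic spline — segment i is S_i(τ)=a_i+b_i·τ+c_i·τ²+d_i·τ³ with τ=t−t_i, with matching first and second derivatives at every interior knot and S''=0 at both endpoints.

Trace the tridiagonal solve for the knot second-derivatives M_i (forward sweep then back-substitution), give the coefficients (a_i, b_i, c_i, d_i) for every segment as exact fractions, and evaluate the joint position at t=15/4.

Δ: Δ0=-1/3, Δ1=-3, Δ2=4/3
row 1: diag=8, rhs=-16; c'=1/8, d'=-2
row 2: denom=8−1·1/8=63/8; d'=(26−1·-2)/(63/8)=32/9
back: M2=32/9
back: M1=-2−1/8·32/9=-22/9
M: M0=0, M1=-22/9, M2=32/9, M3=0
seg 0: a=2, c=M0/2=0, d=(M1−M0)/(6·3)=-11/81, b=Δ0−h0·(2M0+M1)/6=8/9
seg 1: a=1, c=M1/2=-11/9, d=(M2−M1)/(6·1)=1, b=Δ1−h1·(2M1+M2)/6=-25/9
seg 2: a=-2, c=M2/2=16/9, d=(M3−M2)/(6·3)=-16/81, b=Δ2−h2·(2M2+M3)/6=-20/9
t_q=15/4 → seg 1, τ=3/4; S=1+-25/9·τ+-11/9·τ²+1·τ³=-259/192

  seg 0: a=2 b=8/9 c=0 d=-11/81
  seg 1: a=1 b=-25/9 c=-11/9 d=1
  seg 2: a=-2 b=-20/9 c=16/9 d=-16/81
S(15/4) = -259/192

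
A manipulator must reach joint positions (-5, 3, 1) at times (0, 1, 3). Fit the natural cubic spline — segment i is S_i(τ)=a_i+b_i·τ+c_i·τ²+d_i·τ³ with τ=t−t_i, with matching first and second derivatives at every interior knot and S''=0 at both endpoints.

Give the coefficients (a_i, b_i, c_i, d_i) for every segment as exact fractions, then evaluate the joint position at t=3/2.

Δ: Δ0=8, Δ1=-1
row 1: diag=6, rhs=-54; c'=1/3, d'=-9
back: M1=-9
M: M0=0, M1=-9, M2=0
seg 0: a=-5, c=M0/2=0, d=(M1−M0)/(6·1)=-3/2, b=Δ0−h0·(2M0+M1)/6=19/2
seg 1: a=3, c=M1/2=-9/2, d=(M2−M1)/(6·2)=3/4, b=Δ1−h1·(2M1+M2)/6=5
t_q=3/2 → seg 1, τ=1/2; S=3+5·τ+-9/2·τ²+3/4·τ³=143/32

  seg 0: a=-5 b=19/2 c=0 d=-3/2
  seg 1: a=3 b=5 c=-9/2 d=3/4
S(3/2) = 143/32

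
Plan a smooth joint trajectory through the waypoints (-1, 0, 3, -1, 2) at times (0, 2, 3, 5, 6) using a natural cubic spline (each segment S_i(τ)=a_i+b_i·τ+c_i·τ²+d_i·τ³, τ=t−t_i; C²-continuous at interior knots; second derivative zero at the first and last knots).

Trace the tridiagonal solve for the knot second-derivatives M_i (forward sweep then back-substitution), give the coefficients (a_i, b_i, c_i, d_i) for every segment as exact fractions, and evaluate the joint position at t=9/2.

  seg 0: a=-1 b=-49/62 c=0 d=10/31
  seg 1: a=0 b=191/62 c=60/31 d=-125/62
  seg 2: a=3 b=28/31 c=-255/62 d=165/124
  seg 3: a=-1 b=13/31 c=120/31 d=-40/31
S(9/2) = -405/992

Δ: Δ0=1/2, Δ1=3, Δ2=-2, Δ3=3
row 1: diag=6, rhs=15; c'=1/6, d'=5/2
row 2: denom=6−1·1/6=35/6; d'=(-30−1·5/2)/(35/6)=-39/7
row 3: denom=6−2·12/35=186/35; d'=(30−2·-39/7)/(186/35)=240/31
back: M3=240/31
back: M2=-39/7−12/35·240/31=-255/31
back: M1=5/2−1/6·-255/31=120/31
M: M0=0, M1=120/31, M2=-255/31, M3=240/31, M4=0
seg 0: a=-1, c=M0/2=0, d=(M1−M0)/(6·2)=10/31, b=Δ0−h0·(2M0+M1)/6=-49/62
seg 1: a=0, c=M1/2=60/31, d=(M2−M1)/(6·1)=-125/62, b=Δ1−h1·(2M1+M2)/6=191/62
seg 2: a=3, c=M2/2=-255/62, d=(M3−M2)/(6·2)=165/124, b=Δ2−h2·(2M2+M3)/6=28/31
seg 3: a=-1, c=M3/2=120/31, d=(M4−M3)/(6·1)=-40/31, b=Δ3−h3·(2M3+M4)/6=13/31
t_q=9/2 → seg 2, τ=3/2; S=3+28/31·τ+-255/62·τ²+165/124·τ³=-405/992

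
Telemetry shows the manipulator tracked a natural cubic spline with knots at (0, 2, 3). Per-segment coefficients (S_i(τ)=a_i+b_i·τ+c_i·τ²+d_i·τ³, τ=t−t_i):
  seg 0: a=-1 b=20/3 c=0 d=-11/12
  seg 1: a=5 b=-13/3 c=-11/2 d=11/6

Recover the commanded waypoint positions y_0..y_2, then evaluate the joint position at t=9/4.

y_0 = S_0(0) = a_0 = -1
y_1 = S_1(0) = a_1 = 5
y_2 = S_1(1) = -3
t_q=9/4 is in segment 1 (τ=1/4); S_1(τ)=461/128

y_0=-1 y_1=5 y_2=-3
S(9/4) = 461/128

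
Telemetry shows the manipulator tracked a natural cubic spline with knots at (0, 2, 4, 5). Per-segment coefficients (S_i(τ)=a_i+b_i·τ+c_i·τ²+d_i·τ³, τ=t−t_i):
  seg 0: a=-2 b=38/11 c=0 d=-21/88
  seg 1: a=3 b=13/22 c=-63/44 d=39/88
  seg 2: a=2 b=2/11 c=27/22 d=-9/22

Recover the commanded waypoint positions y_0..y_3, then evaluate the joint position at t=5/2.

y_0=-2 y_1=3 y_2=2 y_3=3
S(5/2) = 2107/704

y_0 = S_0(0) = a_0 = -2
y_1 = S_1(0) = a_1 = 3
y_2 = S_2(0) = a_2 = 2
y_3 = S_2(1) = 3
t_q=5/2 is in segment 1 (τ=1/2); S_1(τ)=2107/704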